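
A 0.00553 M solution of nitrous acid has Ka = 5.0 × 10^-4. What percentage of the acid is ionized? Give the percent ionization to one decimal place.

25.9%

HNO2 ⇌ NO2- + H+; let x = [H+] at equilibrium.
Ka = x²/(C₀ − x); solving the quadratic gives x = 1.43 × 10^-3 M.
% ionization = x/C₀ × 100% = 1.43 × 10^-3/0.00553 × 100% = 25.9%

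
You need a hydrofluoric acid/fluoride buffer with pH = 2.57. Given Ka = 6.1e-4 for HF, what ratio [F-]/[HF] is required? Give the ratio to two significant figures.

ratio = 0.23

pKa = -log(6.1 × 10^-4) = 3.215
pH = pKa + log(r) ⇒ log(r) = 2.57 − 3.215 = -0.645
r = [F-]/[HF] = 10^(-0.645) = 0.226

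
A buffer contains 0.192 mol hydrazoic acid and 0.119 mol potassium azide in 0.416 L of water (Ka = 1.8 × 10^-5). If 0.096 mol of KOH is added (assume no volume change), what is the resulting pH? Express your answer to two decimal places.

OH- converts HN3 to N3-: HN3 → 0.096 mol, N3- → 0.215 mol.
pKa = −log(1.8 × 10^-5) = 4.745
pH = pKa + log(n_N3-/n_HN3) = 4.745 + log(0.215/0.096) = 4.745 + (+0.350)

pH = 5.09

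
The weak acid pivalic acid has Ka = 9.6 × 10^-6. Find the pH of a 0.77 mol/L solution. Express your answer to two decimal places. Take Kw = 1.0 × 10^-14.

(CH3)3CCOOH ⇌ (CH3)3CCOO- + H+
From the ICE table, Ka = [H+]²/(0.77 − [H+]) = 9.6 × 10^-6.
Neglecting [H+] in the denominator: [H+] = √(9.6 × 10^-6 × 0.77) = 2.72 × 10^-3 M
Check: 0.35% ionized — well under 5%, approximation valid.
pH = −log(2.72 × 10^-3) = 2.57

pH = 2.57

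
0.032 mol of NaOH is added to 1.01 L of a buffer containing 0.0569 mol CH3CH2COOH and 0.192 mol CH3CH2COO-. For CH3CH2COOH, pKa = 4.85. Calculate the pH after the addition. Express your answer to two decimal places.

pH = 5.80

After neutralization: n(CH3CH2COOH) = 0.0249 mol, n(CH3CH2COO-) = 0.224 mol.
Henderson–Hasselbalch with mole ratio 0.224/0.0249: pH = 4.85 + (+0.954)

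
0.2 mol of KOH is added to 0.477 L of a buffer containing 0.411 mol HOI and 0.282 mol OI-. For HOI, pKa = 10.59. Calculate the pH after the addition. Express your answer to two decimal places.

pH = 10.95

OH- converts HOI to OI-: HOI → 0.211 mol, OI- → 0.482 mol.
pH = pKa + log([A⁻]/[HA]) = 10.59 + log(0.482/0.211) = 10.59 +0.359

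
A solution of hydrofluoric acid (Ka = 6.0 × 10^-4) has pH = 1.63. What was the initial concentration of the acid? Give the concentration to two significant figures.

[H+] = 10^(-1.63) = 2.34 × 10^-2 M = x
Ka = x²/(C₀ − x) ⇒ C₀ = x + x²/Ka
C₀ = 2.34 × 10^-2 + (2.34 × 10^-2)²/(6.0 × 10^-4) = 9.36 × 10^-1 M

C₀ = 9.4 × 10^-1 M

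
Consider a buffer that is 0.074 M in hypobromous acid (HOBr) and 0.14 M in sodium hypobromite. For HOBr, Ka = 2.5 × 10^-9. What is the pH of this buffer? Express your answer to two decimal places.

pH = 8.88

pKa = −log(2.5 × 10^-9) = 8.602
Using pH = pKa + log([base]/[acid]) with [base]/[acid] = 0.14/0.074:
pH = 8.602 + (+0.277) = 8.88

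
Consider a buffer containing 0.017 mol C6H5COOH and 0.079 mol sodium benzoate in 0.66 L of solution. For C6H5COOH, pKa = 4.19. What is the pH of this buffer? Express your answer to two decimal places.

pH = 4.86

pH = pKa + log([A⁻]/[HA]) = 4.19 + log(0.079/0.017)
pH = 4.19 + (+0.667) = 4.86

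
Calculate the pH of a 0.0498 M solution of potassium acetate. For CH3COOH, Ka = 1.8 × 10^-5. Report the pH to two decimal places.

CH3COO- is the conjugate base of the weak acid CH3COOH.
Kb = Kw/Ka = 1.0×10^-14 / 1.8 × 10^-5 = 5.56 × 10^-10
From the ICE table, Kb = [OH-]²/(0.0498 − [OH-]) = 5.56 × 10^-10.
Assume [OH-] ≪ 0.0498: [OH-] ≈ √(5.56 × 10^-10 × 0.0498) = 5.26 × 10^-6 M
pOH = −log(5.26 × 10^-6) = 5.28; pH = 14.00 − 5.28 = 8.72

pH = 8.72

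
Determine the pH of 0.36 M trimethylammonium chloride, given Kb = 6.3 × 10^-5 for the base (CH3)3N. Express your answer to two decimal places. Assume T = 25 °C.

(CH3)3NH+ is the conjugate acid of the weak base (CH3)3N.
Ka = Kw/Kb = 1.0×10^-14 / 6.3 × 10^-5 = 1.59 × 10^-10
Let x = [H+] at equilibrium. Ka = x²/(0.36 − x).
Neglecting x in the denominator: x = √(1.59 × 10^-10 × 0.36) = 7.57 × 10^-6 M
pH = −log[H+] = −log(7.57 × 10^-6) = 5.12

pH = 5.12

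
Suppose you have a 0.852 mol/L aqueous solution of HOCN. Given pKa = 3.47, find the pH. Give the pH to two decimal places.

pH = 1.77

HOCN ⇌ OCN- + H+
Ka = 10^(−3.47) = 3.39 × 10^-4
Ka = x²/(0.852 − x) = 3.39 × 10^-4
Neglecting x in the denominator: x = √(3.39 × 10^-4 × 0.852) = 1.70 × 10^-2 M
pH = −log[H+] = −log(1.70 × 10^-2) = 1.77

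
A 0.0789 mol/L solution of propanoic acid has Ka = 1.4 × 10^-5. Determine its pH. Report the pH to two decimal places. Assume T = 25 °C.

pH = 2.98

CH3CH2COOH ⇌ CH3CH2COO- + H+
From the ICE table, Ka = x²/(0.0789 − x) = 1.4 × 10^-5.
Neglecting x in the denominator: x = √(1.4 × 10^-5 × 0.0789) = 1.05 × 10^-3 M
Check: 1.3% ionized — well under 5%, approximation valid.
pH = −log(1.05 × 10^-3) = 2.98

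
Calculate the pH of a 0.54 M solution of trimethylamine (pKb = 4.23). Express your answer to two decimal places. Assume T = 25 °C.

pH = 11.75

(CH3)3N + H2O ⇌ (CH3)3NH+ + OH-
Kb = 10^(−4.23) = 5.89 × 10^-5
From the ICE table, Kb = [OH-]²/(0.54 − [OH-]) = 5.89 × 10^-5.
Neglecting [OH-] in the denominator: [OH-] = √(5.89 × 10^-5 × 0.54) = 5.64 × 10^-3 M
pOH = −log(5.64 × 10^-3) = 2.25; pH = 14.00 − 2.25 = 11.75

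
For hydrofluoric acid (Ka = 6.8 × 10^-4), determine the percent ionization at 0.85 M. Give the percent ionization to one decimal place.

HF ⇌ F- + H+; let x = [H+] at equilibrium.
x ≈ √(Ka·C₀) = √(6.8 × 10^-4 × 0.85) = 2.40 × 10^-2 M
% ionization = x/C₀ × 100% = 2.40 × 10^-2/0.85 × 100% = 2.8%

2.8%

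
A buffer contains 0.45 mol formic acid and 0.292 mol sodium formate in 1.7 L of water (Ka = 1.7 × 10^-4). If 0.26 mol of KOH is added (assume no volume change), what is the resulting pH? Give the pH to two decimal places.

After neutralization: n(HCOOH) = 0.19 mol, n(HCOO-) = 0.552 mol.
pKa = −log(1.7 × 10^-4) = 3.770
pH = pKa + log([A⁻]/[HA]) = 3.770 + log(0.552/0.19) = 3.770 +0.463

pH = 4.23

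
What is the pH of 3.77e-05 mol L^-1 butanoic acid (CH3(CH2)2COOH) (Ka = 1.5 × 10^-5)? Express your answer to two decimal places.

pH = 4.76

CH3(CH2)2COOH ⇌ CH3(CH2)2COO- + H+
From the ICE table, Ka = [H+]²/(3.77e-05 − [H+]) = 1.5 × 10^-5.
[H+] is not negligible relative to C₀; solve [H+]² + 1.5e-05·[H+] − 5.66e-10 = 0.
[H+] = [−1.5e-05 + √(1.5e-05² + 2.26e-09)]/2 = 1.74 × 10^-5 M
pH = −log(1.74 × 10^-5) = 4.76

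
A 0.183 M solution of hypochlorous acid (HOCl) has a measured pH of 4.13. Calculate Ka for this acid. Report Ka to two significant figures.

[H+] = 10^(-4.13) = 7.41 × 10^-5 M
At equilibrium [HA] = 0.183 − 7.41 × 10^-5 = 1.83 × 10^-1 M
Ka = [H+][A-]/[HA] = (7.41 × 10^-5)² / 1.83 × 10^-1 = 3.0 × 10^-8

Ka = 3.0 × 10^-8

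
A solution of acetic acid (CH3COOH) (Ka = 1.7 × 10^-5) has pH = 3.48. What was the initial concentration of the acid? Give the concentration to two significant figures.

C₀ = 6.8 × 10^-3 M

[H+] = 10^(-3.48) = 3.31 × 10^-4 M = x
Ka = x²/(C₀ − x) ⇒ C₀ = x + x²/Ka
C₀ = 3.31 × 10^-4 + (3.31 × 10^-4)²/(1.7 × 10^-5) = 6.78 × 10^-3 M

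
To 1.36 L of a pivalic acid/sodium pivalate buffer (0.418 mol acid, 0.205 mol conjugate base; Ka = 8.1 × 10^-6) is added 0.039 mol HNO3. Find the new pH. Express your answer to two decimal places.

pH = 4.65

After neutralization: n((CH3)3CCOOH) = 0.457 mol, n((CH3)3CCOO-) = 0.166 mol.
pKa = −log(8.1 × 10^-6) = 5.092
pH = pKa + log(n_(CH3)3CCOO-/n_(CH3)3CCOOH) = 5.092 + log(0.166/0.457) = 5.092 + (-0.440)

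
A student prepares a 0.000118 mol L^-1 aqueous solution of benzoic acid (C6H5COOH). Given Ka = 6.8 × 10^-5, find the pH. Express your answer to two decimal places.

C6H5COOH ⇌ C6H5COO- + H+
From the ICE table, Ka = x²/(0.000118 − x) = 6.8 × 10^-5.
Here C₀/Ka ≈ 1.74, so the small-x approximation fails. Use the quadratic:
x = [−6.8e-05 + √(6.8e-05² + 3.21e-08)]/2 = 6.18 × 10^-5 M
pH = −log[H+] = −log(6.18 × 10^-5) = 4.21

pH = 4.21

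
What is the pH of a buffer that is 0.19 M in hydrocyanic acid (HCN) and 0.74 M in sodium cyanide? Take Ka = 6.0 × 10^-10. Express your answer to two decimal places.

pKa = −log(6.0 × 10^-10) = 9.222
pH = pKa + log([A⁻]/[HA]) = 9.222 + log(0.74/0.19)
pH = 9.222 + (+0.590) = 9.81

pH = 9.81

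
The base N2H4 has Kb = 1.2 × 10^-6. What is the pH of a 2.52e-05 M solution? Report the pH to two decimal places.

N2H4 + H2O ⇌ N2H5+ + OH-
Let x = [OH-] at equilibrium. Kb = x²/(2.52e-05 − x).
Here C₀/Kb ≈ 21, so the small-x approximation fails. Use the quadratic:
x = (−Kb + √(Kb² + 4·Kb·C₀))/2 = 4.93 × 10^-6 M
pOH = 5.31, so pH = 14.00 − pOH = 8.69

pH = 8.69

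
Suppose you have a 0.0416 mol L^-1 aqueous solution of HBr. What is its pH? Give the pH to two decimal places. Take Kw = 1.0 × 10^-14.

pH = 1.38

HBr is a strong acid and dissociates completely, so [H+] = 0.0416 M.
pH = -log(0.0416) = 1.38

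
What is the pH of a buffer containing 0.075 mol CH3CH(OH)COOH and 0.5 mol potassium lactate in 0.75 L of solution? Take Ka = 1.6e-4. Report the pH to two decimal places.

pKa = −log(1.6 × 10^-4) = 3.796
pH = pKa + log([A⁻]/[HA]) = 3.796 + log(0.5/0.075)
pH = 3.796 + (+0.824) = 4.62

pH = 4.62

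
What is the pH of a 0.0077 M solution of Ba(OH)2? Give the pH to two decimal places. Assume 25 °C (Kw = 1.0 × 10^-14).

Ba(OH)2 is a strong base (each formula unit releases 2 OH-); [OH-] = 0.0154 M.
pOH = -log(0.0154) = 1.81
pH = 14.00 - 1.81 = 12.19

pH = 12.19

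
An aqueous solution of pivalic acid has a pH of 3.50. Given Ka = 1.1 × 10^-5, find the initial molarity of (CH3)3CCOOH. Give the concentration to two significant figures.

[H+] = 10^(-3.50) = 3.16 × 10^-4 M = x
Ka = x²/(C₀ − x) ⇒ C₀ = x + x²/Ka
C₀ = 3.16 × 10^-4 + (3.16 × 10^-4)²/(1.1 × 10^-5) = 9.39 × 10^-3 M

C₀ = 9.4 × 10^-3 M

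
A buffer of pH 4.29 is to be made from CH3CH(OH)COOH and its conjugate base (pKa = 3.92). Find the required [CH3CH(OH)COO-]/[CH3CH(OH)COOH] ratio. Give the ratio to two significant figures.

ratio = 2.3

pH = pKa + log(r) ⇒ log(r) = 4.29 − 3.92 = +0.37
r = [CH3CH(OH)COO-]/[CH3CH(OH)COOH] = 10^(+0.37) = 2.34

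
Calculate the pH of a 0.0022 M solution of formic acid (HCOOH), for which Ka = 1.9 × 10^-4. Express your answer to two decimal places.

HCOOH ⇌ HCOO- + H+
Ka = x²/(0.0022 − x) = 1.9 × 10^-4
x is not negligible relative to C₀; solve x² + 0.00019·x − 4.18e-07 = 0.
x = [−0.00019 + √(0.00019² + 1.67e-06)]/2 = 5.58 × 10^-4 M
pH = −log(5.58 × 10^-4) = 3.25

pH = 3.25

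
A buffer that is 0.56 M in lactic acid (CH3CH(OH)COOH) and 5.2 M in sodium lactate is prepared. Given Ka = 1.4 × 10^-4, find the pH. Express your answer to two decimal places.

pKa = −log(1.4 × 10^-4) = 3.854
Using pH = pKa + log([base]/[acid]) with [base]/[acid] = 5.2/0.56:
pH = 3.854 + (+0.968) = 4.82

pH = 4.82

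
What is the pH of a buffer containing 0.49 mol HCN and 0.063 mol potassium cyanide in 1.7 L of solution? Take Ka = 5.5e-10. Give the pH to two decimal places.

pKa = −log(5.5 × 10^-10) = 9.260
Henderson–Hasselbalch: pH = pKa + log([CN-]/[HCN]) = 9.260 + log(0.063/0.49)
pH = 9.260 + (-0.891) = 8.37

pH = 8.37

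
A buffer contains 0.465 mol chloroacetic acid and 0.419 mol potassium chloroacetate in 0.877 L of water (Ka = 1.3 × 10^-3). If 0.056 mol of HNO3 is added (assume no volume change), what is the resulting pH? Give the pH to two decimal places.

pH = 2.73

After neutralization: n(ClCH2COOH) = 0.521 mol, n(ClCH2COO-) = 0.363 mol.
pKa = −log(1.3 × 10^-3) = 2.886
pH = pKa + log(n_ClCH2COO-/n_ClCH2COOH) = 2.886 + log(0.363/0.521) = 2.886 + (-0.157)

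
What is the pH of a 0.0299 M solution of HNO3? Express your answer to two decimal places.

HNO3 is a strong acid and dissociates completely, so [H+] = 0.0299 M.
pH = -log(0.0299) = 1.52

pH = 1.52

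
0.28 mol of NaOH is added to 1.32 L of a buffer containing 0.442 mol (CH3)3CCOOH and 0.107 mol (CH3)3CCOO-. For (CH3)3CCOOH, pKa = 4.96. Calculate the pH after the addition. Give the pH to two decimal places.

After neutralization: n((CH3)3CCOOH) = 0.162 mol, n((CH3)3CCOO-) = 0.387 mol.
pH = pKa + log(n_(CH3)3CCOO-/n_(CH3)3CCOOH) = 4.96 + log(0.387/0.162) = 4.96 + (+0.378)

pH = 5.34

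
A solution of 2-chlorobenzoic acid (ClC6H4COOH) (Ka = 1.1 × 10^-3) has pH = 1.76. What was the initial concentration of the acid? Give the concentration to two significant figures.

[H+] = 10^(-1.76) = 1.74 × 10^-2 M = x
Ka = x²/(C₀ − x) ⇒ C₀ = x + x²/Ka
C₀ = 1.74 × 10^-2 + (1.74 × 10^-2)²/(1.1 × 10^-3) = 2.93 × 10^-1 M

C₀ = 2.9 × 10^-1 M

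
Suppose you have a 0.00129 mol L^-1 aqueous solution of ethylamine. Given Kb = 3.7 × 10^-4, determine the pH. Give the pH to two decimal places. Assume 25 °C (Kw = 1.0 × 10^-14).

C2H5NH2 + H2O ⇌ C2H5NH3+ + OH-
Kb = x²/(0.00129 − x) = 3.7 × 10^-4
The 5% rule fails; solving x² + Kb·x − Kb·C₀ = 0 exactly:
x = (−Kb + √(Kb² + 4·Kb·C₀))/2 = 5.30 × 10^-4 M
pOH = −log(5.30 × 10^-4) = 3.28; pH = 14.00 − 3.28 = 10.72

pH = 10.72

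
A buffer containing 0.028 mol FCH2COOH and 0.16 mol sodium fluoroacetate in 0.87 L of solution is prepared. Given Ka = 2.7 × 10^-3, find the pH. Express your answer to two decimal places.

pKa = −log(2.7 × 10^-3) = 2.569
Henderson–Hasselbalch: pH = pKa + log([FCH2COO-]/[FCH2COOH]) = 2.569 + log(0.16/0.028)
pH = 2.569 + (+0.757) = 3.33

pH = 3.33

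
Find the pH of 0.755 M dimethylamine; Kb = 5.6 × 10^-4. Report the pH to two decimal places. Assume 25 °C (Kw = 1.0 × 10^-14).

pH = 12.31

(CH3)2NH + H2O ⇌ (CH3)2NH2+ + OH-
Kb = x²/(0.755 − x) = 5.6 × 10^-4
Assume x ≪ 0.755: x ≈ √(5.6 × 10^-4 × 0.755) = 2.06 × 10^-2 M
pOH = 1.69, so pH = 14.00 − pOH = 12.31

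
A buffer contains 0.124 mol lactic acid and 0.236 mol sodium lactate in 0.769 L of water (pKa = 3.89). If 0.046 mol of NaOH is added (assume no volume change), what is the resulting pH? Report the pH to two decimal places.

pH = 4.45

OH- converts CH3CH(OH)COOH to CH3CH(OH)COO-: CH3CH(OH)COOH → 0.078 mol, CH3CH(OH)COO- → 0.282 mol.
pH = pKa + log([A⁻]/[HA]) = 3.89 + log(0.282/0.078) = 3.89 +0.558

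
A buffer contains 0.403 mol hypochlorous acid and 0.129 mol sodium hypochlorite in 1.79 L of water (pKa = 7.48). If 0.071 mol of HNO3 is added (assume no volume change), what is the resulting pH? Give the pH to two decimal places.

Added H+ converts OCl- to HOCl: HOCl → 0.474 mol, OCl- → 0.058 mol.
Henderson–Hasselbalch with mole ratio 0.058/0.474: pH = 7.48 + (-0.912)

pH = 6.57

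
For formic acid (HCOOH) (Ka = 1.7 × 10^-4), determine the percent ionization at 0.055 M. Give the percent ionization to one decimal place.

5.4%

HCOOH ⇌ HCOO- + H+; let x = [H+] at equilibrium.
Ka = x²/(C₀ − x); solving the quadratic gives x = 2.97 × 10^-3 M.
Fraction ionized = 2.97 × 10^-3 / 0.055 = 0.0540 → 5.4%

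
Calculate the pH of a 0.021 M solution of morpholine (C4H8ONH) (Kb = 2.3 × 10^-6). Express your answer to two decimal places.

C4H8ONH + H2O ⇌ C4H8ONH2+ + OH-
Kb = [OH-]²/(0.021 − [OH-]) = 2.3 × 10^-6
Neglecting [OH-] in the denominator: [OH-] = √(2.3 × 10^-6 × 0.021) = 2.20 × 10^-4 M
pOH = −log(2.20 × 10^-4) = 3.66; pH = 14.00 − 3.66 = 10.34

pH = 10.34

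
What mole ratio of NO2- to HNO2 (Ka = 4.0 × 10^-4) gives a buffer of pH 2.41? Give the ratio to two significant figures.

ratio = 0.10

pKa = -log(4.0 × 10^-4) = 3.398
pH = pKa + log(r) ⇒ log(r) = 2.41 − 3.398 = -0.988
r = [NO2-]/[HNO2] = 10^(-0.988) = 0.103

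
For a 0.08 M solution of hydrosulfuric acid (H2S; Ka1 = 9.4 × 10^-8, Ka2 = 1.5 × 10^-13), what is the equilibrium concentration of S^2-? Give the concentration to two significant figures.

First ionization gives [H+] ≈ [HS-] = 8.67 × 10^-5 M.
Second step: Ka2 = [H+][S^2-]/[HS-] ≈ [S^2-] (since [H+] ≈ [HS-]).
So [S^2-] ≈ Ka2.

1.5 × 10^-13 M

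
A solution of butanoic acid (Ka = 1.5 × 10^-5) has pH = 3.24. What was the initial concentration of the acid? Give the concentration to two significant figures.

C₀ = 2.3 × 10^-2 M

[H+] = 10^(-3.24) = 5.75 × 10^-4 M = x
Ka = x²/(C₀ − x) ⇒ C₀ = x + x²/Ka
C₀ = 5.75 × 10^-4 + (5.75 × 10^-4)²/(1.5 × 10^-5) = 2.26 × 10^-2 M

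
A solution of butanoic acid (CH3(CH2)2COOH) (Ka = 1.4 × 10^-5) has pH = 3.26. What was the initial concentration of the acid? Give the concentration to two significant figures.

[H+] = 10^(-3.26) = 5.50 × 10^-4 M = x
Ka = x²/(C₀ − x) ⇒ C₀ = x + x²/Ka
C₀ = 5.50 × 10^-4 + (5.50 × 10^-4)²/(1.4 × 10^-5) = 2.22 × 10^-2 M

C₀ = 2.2 × 10^-2 M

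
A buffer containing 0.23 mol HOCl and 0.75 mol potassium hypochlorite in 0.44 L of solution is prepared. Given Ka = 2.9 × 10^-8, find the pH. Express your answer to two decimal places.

pKa = −log(2.9 × 10^-8) = 7.538
Using pH = pKa + log([base]/[acid]) with [base]/[acid] = 0.75/0.23:
pH = 7.538 + (+0.513) = 8.05

pH = 8.05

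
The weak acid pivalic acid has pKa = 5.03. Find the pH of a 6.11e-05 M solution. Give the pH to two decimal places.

(CH3)3CCOOH ⇌ (CH3)3CCOO- + H+
Ka = 10^(−5.03) = 9.33 × 10^-6
Ka = [H+]²/(6.11e-05 − [H+]) = 9.33 × 10^-6
The 5% rule fails; solving [H+]² + Ka·[H+] − Ka·C₀ = 0 exactly:
[H+] = [−9.33e-06 + √(9.33e-06² + 2.28e-09)]/2 = 1.97 × 10^-5 M
pH = −log[H+] = −log(1.97 × 10^-5) = 4.71

pH = 4.71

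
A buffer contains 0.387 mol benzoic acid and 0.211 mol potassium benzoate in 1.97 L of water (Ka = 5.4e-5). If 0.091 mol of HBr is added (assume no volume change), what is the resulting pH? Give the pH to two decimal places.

After neutralization: n(C6H5COOH) = 0.478 mol, n(C6H5COO-) = 0.12 mol.
pKa = −log(5.4 × 10^-5) = 4.268
Henderson–Hasselbalch with mole ratio 0.12/0.478: pH = 4.268 + (-0.600)

pH = 3.67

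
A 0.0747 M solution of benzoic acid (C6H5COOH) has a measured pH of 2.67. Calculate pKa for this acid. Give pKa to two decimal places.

pKa = 4.20

[H+] = 10^(-2.67) = 2.14 × 10^-3 M
At equilibrium [HA] = 0.0747 − 2.14 × 10^-3 = 7.26 × 10^-2 M
Ka = [H+][A-]/[HA] = (2.14 × 10^-3)² / 7.26 × 10^-2 = 6.31 × 10^-5
pKa = -log(6.31 × 10^-5) = 4.20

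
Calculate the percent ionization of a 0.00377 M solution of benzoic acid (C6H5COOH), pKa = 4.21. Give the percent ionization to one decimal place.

12.0%

C6H5COOH ⇌ C6H5COO- + H+; let x = [H+] at equilibrium.
Ka = 10^(−4.21) = 6.17 × 10^-5
Solve x² + 6.17e-05x − 2.33e-07 = 0 → x = 4.52 × 10^-4 M
% ionization = x/C₀ × 100% = 4.52 × 10^-4/0.00377 × 100% = 12.0%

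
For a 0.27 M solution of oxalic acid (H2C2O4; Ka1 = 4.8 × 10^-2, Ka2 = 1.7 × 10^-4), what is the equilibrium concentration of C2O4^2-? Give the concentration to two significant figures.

1.7 × 10^-4 M

First ionization gives [H+] ≈ [HC2O4-] = 9.23 × 10^-2 M.
Second step: Ka2 = [H+][C2O4^2-]/[HC2O4-] ≈ [C2O4^2-] (since [H+] ≈ [HC2O4-]).
So [C2O4^2-] ≈ Ka2.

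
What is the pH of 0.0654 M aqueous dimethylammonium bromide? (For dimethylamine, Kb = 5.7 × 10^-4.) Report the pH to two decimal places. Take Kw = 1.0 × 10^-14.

(CH3)2NH2+ is the conjugate acid of the weak base (CH3)2NH.
Ka = Kw/Kb = 1.0×10^-14 / 5.7 × 10^-4 = 1.75 × 10^-11
Ka = [H+]²/(0.0654 − [H+]) = 1.75 × 10^-11
Neglecting [H+] in the denominator: [H+] = √(1.75 × 10^-11 × 0.0654) = 1.07 × 10^-6 M
pH = −log[H+] = −log(1.07 × 10^-6) = 5.97

pH = 5.97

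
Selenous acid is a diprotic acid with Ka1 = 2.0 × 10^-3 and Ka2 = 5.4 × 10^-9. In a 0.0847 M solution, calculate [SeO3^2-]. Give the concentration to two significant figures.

First ionization gives [H+] ≈ [HSeO3-] = 1.21 × 10^-2 M.
Second step: Ka2 = [H+][SeO3^2-]/[HSeO3-] ≈ [SeO3^2-] (since [H+] ≈ [HSeO3-]).
So [SeO3^2-] ≈ Ka2.

5.4 × 10^-9 M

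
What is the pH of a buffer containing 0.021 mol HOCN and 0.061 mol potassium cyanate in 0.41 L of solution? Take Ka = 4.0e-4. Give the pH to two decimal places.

pH = 3.86

pKa = −log(4.0 × 10^-4) = 3.398
Using pH = pKa + log([base]/[acid]) with [base]/[acid] = 0.061/0.021:
pH = 3.398 + (+0.463) = 3.86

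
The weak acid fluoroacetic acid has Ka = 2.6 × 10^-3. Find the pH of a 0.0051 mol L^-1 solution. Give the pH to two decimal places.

pH = 2.59

FCH2COOH ⇌ FCH2COO- + H+
Ka = x²/(0.0051 − x) = 2.6 × 10^-3
x is not negligible relative to C₀; solve x² + 0.0026·x − 1.33e-05 = 0.
x = (−Ka + √(Ka² + 4·Ka·C₀))/2 = 2.57 × 10^-3 M
pH = −log(2.57 × 10^-3) = 2.59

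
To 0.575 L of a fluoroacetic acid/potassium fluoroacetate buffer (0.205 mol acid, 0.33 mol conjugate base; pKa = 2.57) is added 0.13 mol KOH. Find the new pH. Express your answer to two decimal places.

pH = 3.36

OH- converts FCH2COOH to FCH2COO-: FCH2COOH → 0.075 mol, FCH2COO- → 0.46 mol.
pH = pKa + log([A⁻]/[HA]) = 2.57 + log(0.46/0.075) = 2.57 +0.788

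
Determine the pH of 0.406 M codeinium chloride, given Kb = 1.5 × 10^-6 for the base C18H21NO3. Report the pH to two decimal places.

C18H22NO3+ is the conjugate acid of the weak base C18H21NO3.
Ka = Kw/Kb = 1.0×10^-14 / 1.5 × 10^-6 = 6.67 × 10^-9
Ka = x²/(0.406 − x) = 6.67 × 10^-9
Assume x ≪ 0.406: x ≈ √(6.67 × 10^-9 × 0.406) = 5.20 × 10^-5 M
(x/C₀ = 0.013% < 5%, so the approximation holds.)
pH = −log[H+] = −log(5.20 × 10^-5) = 4.28

pH = 4.28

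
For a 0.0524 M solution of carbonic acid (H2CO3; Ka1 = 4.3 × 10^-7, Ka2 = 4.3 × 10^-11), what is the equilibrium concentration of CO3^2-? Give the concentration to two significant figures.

4.3 × 10^-11 M

First ionization gives [H+] ≈ [HCO3-] = 1.50 × 10^-4 M.
Second step: Ka2 = [H+][CO3^2-]/[HCO3-] ≈ [CO3^2-] (since [H+] ≈ [HCO3-]).
So [CO3^2-] ≈ Ka2.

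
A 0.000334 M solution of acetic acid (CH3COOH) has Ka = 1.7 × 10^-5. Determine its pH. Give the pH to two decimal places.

pH = 4.17

CH3COOH ⇌ CH3COO- + H+
Let x = [H+] at equilibrium. Ka = x²/(0.000334 − x).
x is not negligible relative to C₀; solve x² + 1.7e-05·x − 5.68e-09 = 0.
x = (−Ka + √(Ka² + 4·Ka·C₀))/2 = 6.73 × 10^-5 M
pH = −log(6.73 × 10^-5) = 4.17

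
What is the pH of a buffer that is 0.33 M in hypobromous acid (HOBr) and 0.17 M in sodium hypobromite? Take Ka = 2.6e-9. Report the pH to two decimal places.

pH = 8.30

pKa = −log(2.6 × 10^-9) = 8.585
Using pH = pKa + log([base]/[acid]) with [base]/[acid] = 0.17/0.33:
pH = 8.585 + (-0.288) = 8.30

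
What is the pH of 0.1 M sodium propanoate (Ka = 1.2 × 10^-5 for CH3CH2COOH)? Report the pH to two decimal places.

CH3CH2COO- is the conjugate base of the weak acid CH3CH2COOH.
Kb = Kw/Ka = 1.0×10^-14 / 1.2 × 10^-5 = 8.33 × 10^-10
From the ICE table, Kb = [OH-]²/(0.1 − [OH-]) = 8.33 × 10^-10.
Since Kb ≪ C₀, [OH-] ≈ √(Kb·C₀) = 9.13 × 10^-6 M.
pOH = 5.04, so pH = 14.00 − pOH = 8.96

pH = 8.96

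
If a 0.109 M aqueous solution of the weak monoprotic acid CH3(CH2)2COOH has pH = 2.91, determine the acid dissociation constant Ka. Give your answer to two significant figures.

Ka = 1.4 × 10^-5

[H+] = 10^(-2.91) = 1.23 × 10^-3 M
At equilibrium [HA] = 0.109 − 1.23 × 10^-3 = 1.08 × 10^-1 M
Ka = [H+][A-]/[HA] = (1.23 × 10^-3)² / 1.08 × 10^-1 = 1.4 × 10^-5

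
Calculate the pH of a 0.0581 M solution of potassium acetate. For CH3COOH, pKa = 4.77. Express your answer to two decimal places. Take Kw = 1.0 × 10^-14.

CH3COO- is the conjugate base of the weak acid CH3COOH.
Ka = 10^(−4.77) = 1.70 × 10^-5
Kb = Kw/Ka = 1.0×10^-14 / 1.70 × 10^-5 = 5.88 × 10^-10
Kb = [OH-]²/(0.0581 − [OH-]) = 5.88 × 10^-10
Since Kb ≪ C₀, [OH-] ≈ √(Kb·C₀) = 5.84 × 10^-6 M.
Check: 0.01% ionized — well under 5%, approximation valid.
pOH = −log(5.84 × 10^-6) = 5.23; pH = 14.00 − 5.23 = 8.77

pH = 8.77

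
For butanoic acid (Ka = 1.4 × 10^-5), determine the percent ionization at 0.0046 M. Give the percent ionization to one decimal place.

CH3(CH2)2COOH ⇌ CH3(CH2)2COO- + H+; let x = [H+] at equilibrium.
Ka = x²/(C₀ − x); solving the quadratic gives x = 2.47 × 10^-4 M.
% ionization = x/C₀ × 100% = 2.47 × 10^-4/0.0046 × 100% = 5.4%

5.4%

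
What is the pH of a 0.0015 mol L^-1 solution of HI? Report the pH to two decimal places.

pH = 2.82

HI is a strong acid and dissociates completely, so [H+] = 0.0015 M.
pH = -log(0.0015) = 2.82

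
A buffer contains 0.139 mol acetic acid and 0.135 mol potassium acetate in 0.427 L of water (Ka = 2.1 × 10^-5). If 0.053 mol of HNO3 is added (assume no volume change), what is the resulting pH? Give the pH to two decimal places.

pH = 4.31

After neutralization: n(CH3COOH) = 0.192 mol, n(CH3COO-) = 0.082 mol.
pKa = −log(2.1 × 10^-5) = 4.678
pH = pKa + log(n_CH3COO-/n_CH3COOH) = 4.678 + log(0.082/0.192) = 4.678 + (-0.369)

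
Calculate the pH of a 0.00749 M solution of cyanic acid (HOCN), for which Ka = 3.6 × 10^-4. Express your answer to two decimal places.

HOCN ⇌ OCN- + H+
Ka = [H+]²/(0.00749 − [H+]) = 3.6 × 10^-4
Here C₀/Ka ≈ 20.8, so the small-[H+] approximation fails. Use the quadratic:
[H+] = [−0.00036 + √(0.00036² + 1.08e-05)]/2 = 1.47 × 10^-3 M
pH = −log(1.47 × 10^-3) = 2.83

pH = 2.83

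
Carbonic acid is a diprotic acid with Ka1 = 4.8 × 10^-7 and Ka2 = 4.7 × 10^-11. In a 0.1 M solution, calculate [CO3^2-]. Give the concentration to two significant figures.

First ionization gives [H+] ≈ [HCO3-] = 2.19 × 10^-4 M.
Second step: Ka2 = [H+][CO3^2-]/[HCO3-] ≈ [CO3^2-] (since [H+] ≈ [HCO3-]).
So [CO3^2-] ≈ Ka2.

4.7 × 10^-11 M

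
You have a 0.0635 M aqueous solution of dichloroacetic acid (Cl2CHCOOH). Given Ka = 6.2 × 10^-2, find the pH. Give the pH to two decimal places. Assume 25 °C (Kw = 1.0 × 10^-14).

Cl2CHCOOH ⇌ Cl2CHCOO- + H+
Let x = [H+] at equilibrium. Ka = x²/(0.0635 − x).
The 5% rule fails; solving x² + Ka·x − Ka·C₀ = 0 exactly:
x = [−0.062 + √(0.062² + 0.0157)]/2 = 3.90 × 10^-2 M
pH = −log(3.90 × 10^-2) = 1.41

pH = 1.41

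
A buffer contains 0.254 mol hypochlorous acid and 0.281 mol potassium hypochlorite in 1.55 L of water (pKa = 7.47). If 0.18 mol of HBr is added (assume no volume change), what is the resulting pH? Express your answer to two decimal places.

Added H+ converts OCl- to HOCl: HOCl → 0.434 mol, OCl- → 0.101 mol.
pH = pKa + log([A⁻]/[HA]) = 7.47 + log(0.101/0.434) = 7.47 -0.633

pH = 6.84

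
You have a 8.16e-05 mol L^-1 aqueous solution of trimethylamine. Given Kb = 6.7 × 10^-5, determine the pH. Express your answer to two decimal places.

pH = 9.68

(CH3)3N + H2O ⇌ (CH3)3NH+ + OH-
From the ICE table, Kb = [OH-]²/(8.16e-05 − [OH-]) = 6.7 × 10^-5.
[OH-] is not negligible relative to C₀; solve [OH-]² + 6.7e-05·[OH-] − 5.47e-09 = 0.
[OH-] = (−Kb + √(Kb² + 4·Kb·C₀))/2 = 4.77 × 10^-5 M
pOH = −log(4.77 × 10^-5) = 4.32; pH = 14.00 − 4.32 = 9.68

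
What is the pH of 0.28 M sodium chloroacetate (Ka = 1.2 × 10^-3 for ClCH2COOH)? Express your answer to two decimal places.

pH = 8.18

ClCH2COO- is the conjugate base of the weak acid ClCH2COOH.
Kb = Kw/Ka = 1.0×10^-14 / 1.2 × 10^-3 = 8.33 × 10^-12
Let x = [OH-] at equilibrium. Kb = x²/(0.28 − x).
Since Kb ≪ C₀, x ≈ √(Kb·C₀) = 1.53 × 10^-6 M.
(x/C₀ = 0.00055% < 5%, so the approximation holds.)
pOH = −log(1.53 × 10^-6) = 5.82; pH = 14.00 − 5.82 = 8.18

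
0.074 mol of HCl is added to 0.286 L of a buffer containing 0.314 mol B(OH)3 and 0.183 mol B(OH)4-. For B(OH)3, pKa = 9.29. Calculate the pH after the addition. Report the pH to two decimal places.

After neutralization: n(B(OH)3) = 0.388 mol, n(B(OH)4-) = 0.109 mol.
pH = pKa + log(n_B(OH)4-/n_B(OH)3) = 9.29 + log(0.109/0.388) = 9.29 + (-0.551)

pH = 8.74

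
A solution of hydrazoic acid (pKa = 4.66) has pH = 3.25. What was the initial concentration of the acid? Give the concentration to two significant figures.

C₀ = 1.5 × 10^-2 M

[H+] = 10^(-3.25) = 5.62 × 10^-4 M = x
Ka = 10^(−4.66) = 2.19 × 10^-5
Ka = x²/(C₀ − x) ⇒ C₀ = x + x²/Ka
C₀ = 5.62 × 10^-4 + (5.62 × 10^-4)²/(2.19 × 10^-5) = 1.50 × 10^-2 M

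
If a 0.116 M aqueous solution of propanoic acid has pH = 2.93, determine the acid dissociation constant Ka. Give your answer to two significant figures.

[H+] = 10^(-2.93) = 1.17 × 10^-3 M
At equilibrium [HA] = 0.116 − 1.17 × 10^-3 = 1.15 × 10^-1 M
Ka = [H+][A-]/[HA] = (1.17 × 10^-3)² / 1.15 × 10^-1 = 1.2 × 10^-5

Ka = 1.2 × 10^-5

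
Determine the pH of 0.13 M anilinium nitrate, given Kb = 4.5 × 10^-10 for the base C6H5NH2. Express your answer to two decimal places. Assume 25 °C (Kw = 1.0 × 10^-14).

pH = 2.77

C6H5NH3+ is the conjugate acid of the weak base C6H5NH2.
Ka = Kw/Kb = 1.0×10^-14 / 4.5 × 10^-10 = 2.22 × 10^-5
From the ICE table, Ka = [H+]²/(0.13 − [H+]) = 2.22 × 10^-5.
Since Ka ≪ C₀, [H+] ≈ √(Ka·C₀) = 1.70 × 10^-3 M.
pH = −log[H+] = −log(1.70 × 10^-3) = 2.77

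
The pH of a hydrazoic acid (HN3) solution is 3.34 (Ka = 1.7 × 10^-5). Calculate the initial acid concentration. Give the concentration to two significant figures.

C₀ = 1.3 × 10^-2 M

[H+] = 10^(-3.34) = 4.57 × 10^-4 M = x
Ka = x²/(C₀ − x) ⇒ C₀ = x + x²/Ka
C₀ = 4.57 × 10^-4 + (4.57 × 10^-4)²/(1.7 × 10^-5) = 1.27 × 10^-2 M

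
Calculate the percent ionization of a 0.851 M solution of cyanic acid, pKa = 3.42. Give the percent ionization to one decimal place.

2.1%

HOCN ⇌ OCN- + H+; let x = [H+] at equilibrium.
Ka = 10^(−3.42) = 3.80 × 10^-4
x ≈ √(Ka·C₀) = √(3.80 × 10^-4 × 0.851) = 1.80 × 10^-2 M
Fraction ionized = 1.80 × 10^-2 / 0.851 = 0.0212 → 2.1%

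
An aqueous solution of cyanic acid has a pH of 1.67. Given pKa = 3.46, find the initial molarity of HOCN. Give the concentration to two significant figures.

C₀ = 1.3 M

[H+] = 10^(-1.67) = 2.14 × 10^-2 M = x
Ka = 10^(−3.46) = 3.47 × 10^-4
Ka = x²/(C₀ − x) ⇒ C₀ = x + x²/Ka
C₀ = 2.14 × 10^-2 + (2.14 × 10^-2)²/(3.47 × 10^-4) = 1.34 M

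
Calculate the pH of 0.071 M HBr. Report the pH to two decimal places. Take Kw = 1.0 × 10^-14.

pH = 1.15

HBr is a strong acid and dissociates completely, so [H+] = 0.071 M.
pH = -log(0.071) = 1.15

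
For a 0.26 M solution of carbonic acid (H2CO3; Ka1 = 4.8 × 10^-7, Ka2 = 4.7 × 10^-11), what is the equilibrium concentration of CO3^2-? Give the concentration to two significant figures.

4.7 × 10^-11 M

First ionization gives [H+] ≈ [HCO3-] = 3.53 × 10^-4 M.
Second step: Ka2 = [H+][CO3^2-]/[HCO3-] ≈ [CO3^2-] (since [H+] ≈ [HCO3-]).
So [CO3^2-] ≈ Ka2.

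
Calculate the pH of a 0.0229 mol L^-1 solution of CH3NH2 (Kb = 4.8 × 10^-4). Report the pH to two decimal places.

CH3NH2 + H2O ⇌ CH3NH3+ + OH-
From the ICE table, Kb = x²/(0.0229 − x) = 4.8 × 10^-4.
The 5% rule fails; solving x² + Kb·x − Kb·C₀ = 0 exactly:
x = (−Kb + √(Kb² + 4·Kb·C₀))/2 = 3.08 × 10^-3 M
pOH = 2.51, so pH = 14.00 − pOH = 11.49

pH = 11.49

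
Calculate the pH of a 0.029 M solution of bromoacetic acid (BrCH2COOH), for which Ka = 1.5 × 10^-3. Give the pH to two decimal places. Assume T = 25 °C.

BrCH2COOH ⇌ BrCH2COO- + H+
Ka = [H+]²/(0.029 − [H+]) = 1.5 × 10^-3
Here C₀/Ka ≈ 19.3, so the small-[H+] approximation fails. Use the quadratic:
[H+] = (−Ka + √(Ka² + 4·Ka·C₀))/2 = 5.89 × 10^-3 M
pH = −log(5.89 × 10^-3) = 2.23

pH = 2.23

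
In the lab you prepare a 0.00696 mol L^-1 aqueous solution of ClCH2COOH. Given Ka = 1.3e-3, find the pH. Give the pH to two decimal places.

pH = 2.61

ClCH2COOH ⇌ ClCH2COO- + H+
Ka = [H+]²/(0.00696 − [H+]) = 1.3 × 10^-3
[H+] is not negligible relative to C₀; solve [H+]² + 0.0013·[H+] − 9.05e-06 = 0.
[H+] = (−Ka + √(Ka² + 4·Ka·C₀))/2 = 2.43 × 10^-3 M
pH = −log[H+] = −log(2.43 × 10^-3) = 2.61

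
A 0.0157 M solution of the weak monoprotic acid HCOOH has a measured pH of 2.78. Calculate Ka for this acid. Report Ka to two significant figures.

Ka = 2.0 × 10^-4

[H+] = 10^(-2.78) = 1.66 × 10^-3 M
At equilibrium [HA] = 0.0157 − 1.66 × 10^-3 = 1.40 × 10^-2 M
Ka = [H+][A-]/[HA] = (1.66 × 10^-3)² / 1.40 × 10^-2 = 2.0 × 10^-4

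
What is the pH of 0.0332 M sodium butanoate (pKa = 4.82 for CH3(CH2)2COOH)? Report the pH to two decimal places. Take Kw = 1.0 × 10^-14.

pH = 8.67

CH3(CH2)2COO- is the conjugate base of the weak acid CH3(CH2)2COOH.
Ka = 10^(−4.82) = 1.51 × 10^-5
Kb = Kw/Ka = 1.0×10^-14 / 1.51 × 10^-5 = 6.62 × 10^-10
Kb = [OH-]²/(0.0332 − [OH-]) = 6.62 × 10^-10
Neglecting [OH-] in the denominator: [OH-] = √(6.62 × 10^-10 × 0.0332) = 4.69 × 10^-6 M
([OH-]/C₀ = 0.014% < 5%, so the approximation holds.)
pOH = 5.33, so pH = 14.00 − pOH = 8.67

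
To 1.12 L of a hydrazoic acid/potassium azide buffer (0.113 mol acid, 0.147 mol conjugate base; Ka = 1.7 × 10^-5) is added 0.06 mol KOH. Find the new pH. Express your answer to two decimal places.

After neutralization: n(HN3) = 0.053 mol, n(N3-) = 0.207 mol.
pKa = −log(1.7 × 10^-5) = 4.770
pH = pKa + log([A⁻]/[HA]) = 4.770 + log(0.207/0.053) = 4.770 +0.592

pH = 5.36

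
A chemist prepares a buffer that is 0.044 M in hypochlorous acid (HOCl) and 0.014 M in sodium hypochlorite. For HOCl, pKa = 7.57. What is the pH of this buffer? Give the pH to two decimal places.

Using pH = pKa + log([base]/[acid]) with [base]/[acid] = 0.014/0.044:
pH = 7.57 + (-0.497) = 7.07

pH = 7.07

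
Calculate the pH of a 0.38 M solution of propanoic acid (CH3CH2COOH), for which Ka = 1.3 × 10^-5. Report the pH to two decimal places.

pH = 2.65

CH3CH2COOH ⇌ CH3CH2COO- + H+
From the ICE table, Ka = [H+]²/(0.38 − [H+]) = 1.3 × 10^-5.
Assume [H+] ≪ 0.38: [H+] ≈ √(1.3 × 10^-5 × 0.38) = 2.22 × 10^-3 M
Check: 0.58% ionized — well under 5%, approximation valid.
pH = −log[H+] = −log(2.22 × 10^-3) = 2.65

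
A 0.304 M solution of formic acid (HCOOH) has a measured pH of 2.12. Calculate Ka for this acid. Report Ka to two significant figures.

[H+] = 10^(-2.12) = 7.59 × 10^-3 M
At equilibrium [HA] = 0.304 − 7.59 × 10^-3 = 2.96 × 10^-1 M
Ka = [H+][A-]/[HA] = (7.59 × 10^-3)² / 2.96 × 10^-1 = 1.9 × 10^-4

Ka = 1.9 × 10^-4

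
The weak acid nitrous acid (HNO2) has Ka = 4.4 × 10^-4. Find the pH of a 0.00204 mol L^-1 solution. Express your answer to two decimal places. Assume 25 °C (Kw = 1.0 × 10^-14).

HNO2 ⇌ NO2- + H+
Let x = [H+] at equilibrium. Ka = x²/(0.00204 − x).
Here C₀/Ka ≈ 4.64, so the small-x approximation fails. Use the quadratic:
x = [−0.00044 + √(0.00044² + 3.59e-06)]/2 = 7.53 × 10^-4 M
pH = −log(7.53 × 10^-4) = 3.12

pH = 3.12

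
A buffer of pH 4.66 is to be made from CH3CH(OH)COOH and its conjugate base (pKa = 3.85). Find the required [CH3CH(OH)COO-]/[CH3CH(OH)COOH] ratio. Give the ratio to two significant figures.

ratio = 6.5

pH = pKa + log(r) ⇒ log(r) = 4.66 − 3.85 = +0.81
r = [CH3CH(OH)COO-]/[CH3CH(OH)COOH] = 10^(+0.81) = 6.46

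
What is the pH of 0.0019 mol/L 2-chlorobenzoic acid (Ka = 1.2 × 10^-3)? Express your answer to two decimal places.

pH = 2.99

ClC6H4COOH ⇌ ClC6H4COO- + H+
From the ICE table, Ka = [H+]²/(0.0019 − [H+]) = 1.2 × 10^-3.
The 5% rule fails; solving [H+]² + Ka·[H+] − Ka·C₀ = 0 exactly:
[H+] = (−Ka + √(Ka² + 4·Ka·C₀))/2 = 1.02 × 10^-3 M
pH = −log(1.02 × 10^-3) = 2.99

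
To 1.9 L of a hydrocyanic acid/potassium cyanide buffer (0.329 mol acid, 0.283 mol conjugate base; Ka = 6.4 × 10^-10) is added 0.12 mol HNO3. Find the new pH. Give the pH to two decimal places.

Added H+ converts CN- to HCN: HCN → 0.449 mol, CN- → 0.163 mol.
pKa = −log(6.4 × 10^-10) = 9.194
pH = pKa + log(n_CN-/n_HCN) = 9.194 + log(0.163/0.449) = 9.194 + (-0.440)

pH = 8.75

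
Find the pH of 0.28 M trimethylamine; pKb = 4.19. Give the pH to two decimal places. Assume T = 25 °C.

pH = 11.63

(CH3)3N + H2O ⇌ (CH3)3NH+ + OH-
Kb = 10^(−4.19) = 6.46 × 10^-5
Kb = [OH-]²/(0.28 − [OH-]) = 6.46 × 10^-5
Neglecting [OH-] in the denominator: [OH-] = √(6.46 × 10^-5 × 0.28) = 4.25 × 10^-3 M
([OH-]/C₀ = 1.5% < 5%, so the approximation holds.)
pOH = 2.37, so pH = 14.00 − pOH = 11.63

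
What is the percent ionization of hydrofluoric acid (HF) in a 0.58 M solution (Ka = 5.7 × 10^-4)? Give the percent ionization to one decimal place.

HF ⇌ F- + H+; let x = [H+] at equilibrium.
x ≈ √(Ka·C₀) = √(5.7 × 10^-4 × 0.58) = 1.82 × 10^-2 M
% ionization = x/C₀ × 100% = 1.82 × 10^-2/0.58 × 100% = 3.1%

3.1%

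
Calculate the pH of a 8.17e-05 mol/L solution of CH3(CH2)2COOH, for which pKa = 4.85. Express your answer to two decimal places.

pH = 4.56

CH3(CH2)2COOH ⇌ CH3(CH2)2COO- + H+
Ka = 10^(−4.85) = 1.41 × 10^-5
Ka = x²/(8.17e-05 − x) = 1.41 × 10^-5
Here C₀/Ka ≈ 5.79, so the small-x approximation fails. Use the quadratic:
x = [−1.41e-05 + √(1.41e-05² + 4.61e-09)]/2 = 2.76 × 10^-5 M
pH = −log(2.76 × 10^-5) = 4.56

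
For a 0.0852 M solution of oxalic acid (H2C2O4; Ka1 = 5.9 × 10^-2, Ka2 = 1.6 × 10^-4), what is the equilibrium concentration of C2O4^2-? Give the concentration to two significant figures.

1.6 × 10^-4 M

First ionization gives [H+] ≈ [HC2O4-] = 4.73 × 10^-2 M.
Second step: Ka2 = [H+][C2O4^2-]/[HC2O4-] ≈ [C2O4^2-] (since [H+] ≈ [HC2O4-]).
So [C2O4^2-] ≈ Ka2.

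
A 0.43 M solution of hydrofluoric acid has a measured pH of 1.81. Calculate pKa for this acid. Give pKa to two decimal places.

pKa = 3.24

[H+] = 10^(-1.81) = 1.55 × 10^-2 M
At equilibrium [HA] = 0.43 − 1.55 × 10^-2 = 4.14 × 10^-1 M
Ka = [H+][A-]/[HA] = (1.55 × 10^-2)² / 4.14 × 10^-1 = 5.80 × 10^-4
pKa = -log(5.80 × 10^-4) = 3.24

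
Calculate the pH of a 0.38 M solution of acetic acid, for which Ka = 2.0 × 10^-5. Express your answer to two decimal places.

pH = 2.56

CH3COOH ⇌ CH3COO- + H+
Let x = [H+] at equilibrium. Ka = x²/(0.38 − x).
Since Ka ≪ C₀, x ≈ √(Ka·C₀) = 2.76 × 10^-3 M.
pH = −log(2.76 × 10^-3) = 2.56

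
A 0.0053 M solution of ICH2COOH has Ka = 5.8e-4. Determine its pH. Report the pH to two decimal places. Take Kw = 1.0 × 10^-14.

ICH2COOH ⇌ ICH2COO- + H+
Ka = [H+]²/(0.0053 − [H+]) = 5.8 × 10^-4
[H+] is not negligible relative to C₀; solve [H+]² + 0.00058·[H+] − 3.07e-06 = 0.
[H+] = [−0.00058 + √(0.00058² + 1.23e-05)]/2 = 1.49 × 10^-3 M
pH = −log(1.49 × 10^-3) = 2.83

pH = 2.83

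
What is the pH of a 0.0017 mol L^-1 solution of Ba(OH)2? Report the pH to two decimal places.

Ba(OH)2 is a strong base (each formula unit releases 2 OH-); [OH-] = 0.0034 M.
pOH = -log(0.0034) = 2.47
pH = 14.00 - 2.47 = 11.53

pH = 11.53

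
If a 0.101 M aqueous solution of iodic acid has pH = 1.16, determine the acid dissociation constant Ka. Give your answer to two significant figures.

[H+] = 10^(-1.16) = 6.92 × 10^-2 M
At equilibrium [HA] = 0.101 − 6.92 × 10^-2 = 3.18 × 10^-2 M
Ka = [H+][A-]/[HA] = (6.92 × 10^-2)² / 3.18 × 10^-2 = 1.5 × 10^-1

Ka = 1.5 × 10^-1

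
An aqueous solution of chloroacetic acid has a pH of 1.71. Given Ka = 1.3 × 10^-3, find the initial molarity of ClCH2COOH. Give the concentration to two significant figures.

C₀ = 3.1 × 10^-1 M

[H+] = 10^(-1.71) = 1.95 × 10^-2 M = x
Ka = x²/(C₀ − x) ⇒ C₀ = x + x²/Ka
C₀ = 1.95 × 10^-2 + (1.95 × 10^-2)²/(1.3 × 10^-3) = 3.12 × 10^-1 M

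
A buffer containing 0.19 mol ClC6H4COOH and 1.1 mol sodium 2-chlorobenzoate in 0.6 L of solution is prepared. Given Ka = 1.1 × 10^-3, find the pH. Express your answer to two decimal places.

pH = 3.72

pKa = −log(1.1 × 10^-3) = 2.959
Using pH = pKa + log([base]/[acid]) with [base]/[acid] = 1.1/0.19:
pH = 2.959 + (+0.763) = 3.72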